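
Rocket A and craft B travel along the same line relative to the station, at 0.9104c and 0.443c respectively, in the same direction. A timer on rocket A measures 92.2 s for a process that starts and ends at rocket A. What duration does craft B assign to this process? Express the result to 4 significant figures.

The velocity of rocket A relative to craft B is (0.9104 − 0.443)c / (1 − 0.9104×0.443) = 0.78332c; relative speed 0.78332c.
At |u| = 0.78332c, γ = (1 − 0.61359)^(−1/2) = 1.6087.
The clock on rocket A records proper time, so craft B measures Δt = γΔτ = 1.6087 × 92.2 = 148.3 s.

148.3 s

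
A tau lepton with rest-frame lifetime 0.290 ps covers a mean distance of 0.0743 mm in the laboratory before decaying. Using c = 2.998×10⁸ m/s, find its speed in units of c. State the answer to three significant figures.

Lab distance = (lab lifetime)·v = γτ·βc, so βγ = d/(cτ) = 7.430×10^-5/(2.998×10⁸ × 2.900×10^-13) = 0.85459.
With βγ = 0.85459: γ² = 1 + (βγ)² = 1.730324, and β = (βγ)/γ = 0.85459/1.31542 = 0.650.

0.650c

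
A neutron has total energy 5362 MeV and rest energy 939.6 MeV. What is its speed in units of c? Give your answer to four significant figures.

0.9845c

γ = E/(mc²) = 5362/939.6 = 5.7067.
β = √(1 − 1/γ²) = √(1 − 0.0307065) = √0.9692935 = 0.9845.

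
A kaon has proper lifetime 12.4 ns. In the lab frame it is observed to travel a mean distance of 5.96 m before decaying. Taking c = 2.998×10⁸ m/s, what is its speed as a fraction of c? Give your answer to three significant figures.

Lab distance = (lab lifetime)·v = γτ·βc, so βγ = d/(cτ) = 5.960/(2.998×10⁸ × 1.240×10^-8) = 1.6032.
With βγ = 1.6032: γ² = 1 + (βγ)² = 3.57025, and β = (βγ)/γ = 1.6032/1.88951 = 0.848.

0.848c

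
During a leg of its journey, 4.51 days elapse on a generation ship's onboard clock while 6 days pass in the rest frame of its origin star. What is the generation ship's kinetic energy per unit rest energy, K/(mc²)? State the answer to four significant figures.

0.3304

The time-dilation ratio gives γ = 6/4.51 = 1.33038.
K/(mc²) = γ − 1 = 1.33038 − 1 = 0.3304.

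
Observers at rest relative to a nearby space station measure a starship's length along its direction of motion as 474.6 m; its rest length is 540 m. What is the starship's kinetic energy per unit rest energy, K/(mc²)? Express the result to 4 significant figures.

0.1378

From L = L₀/γ: γ = 540/474.6 = 1.1378.
Since K = (γ−1)mc², K/(mc²) = 1.1378 − 1 = 0.1378.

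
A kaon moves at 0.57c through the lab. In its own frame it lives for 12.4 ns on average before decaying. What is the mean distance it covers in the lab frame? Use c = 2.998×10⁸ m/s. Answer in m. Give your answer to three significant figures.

2.58 m

γ = 1/√(1 − β²) = 1/√(1 − 0.3249) = 1/√0.6751 = 1/0.821645 = 1.2171.
Lab-frame lifetime: Δt = γτ = 1.2171 × 12.4 ns = 15.092 ns.
Distance: d = vΔt = 0.57 × 2.998×10⁸ m/s × 1.5092×10^-8 s = 2.58 m.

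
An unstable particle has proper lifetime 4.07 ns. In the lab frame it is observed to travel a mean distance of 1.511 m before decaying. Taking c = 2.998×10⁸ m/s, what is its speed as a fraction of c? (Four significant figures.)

d = βγcτ ⇒ βγ = d/(cτ) = 1.511 m / (1.220186 m) = 1.2383.
β = (βγ)/√(1+(βγ)²) = 1.2383/√2.53339 = 0.7780.

0.7780c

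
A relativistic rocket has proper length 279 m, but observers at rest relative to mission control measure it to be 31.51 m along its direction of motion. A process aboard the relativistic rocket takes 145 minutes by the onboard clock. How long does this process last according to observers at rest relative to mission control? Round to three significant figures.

1280 minutes

Length contraction gives γ = L₀/L = 279/31.51 = 8.85433.
Δt = γΔτ = 8.85433 × 145 = 1280 minutes.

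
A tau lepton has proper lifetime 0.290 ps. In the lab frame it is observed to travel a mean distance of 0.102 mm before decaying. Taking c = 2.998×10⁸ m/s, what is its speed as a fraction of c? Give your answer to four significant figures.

d = βγcτ ⇒ βγ = d/(cτ) = 1.020×10^-4 m / (8.6942×10^-5 m) = 1.1732.
β = (βγ)/√(1+(βγ)²) = 1.1732/√2.3764 = 0.7610.

0.7610c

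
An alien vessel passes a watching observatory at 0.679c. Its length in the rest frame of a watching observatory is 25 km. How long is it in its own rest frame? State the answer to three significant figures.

Lorentz factor: γ = (1 − 0.461041)^(−1/2) = 1.3621.
Proper length: L₀ = γ·L = 1.3621 × 25 = 34.1 km.

34.1 km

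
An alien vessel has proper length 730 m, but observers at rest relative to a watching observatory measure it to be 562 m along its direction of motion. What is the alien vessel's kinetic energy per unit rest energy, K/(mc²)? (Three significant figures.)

0.299

γ = L₀/L = 730/562 = 1.29893.
K/(mc²) = γ − 1 = 1.29893 − 1 = 0.299.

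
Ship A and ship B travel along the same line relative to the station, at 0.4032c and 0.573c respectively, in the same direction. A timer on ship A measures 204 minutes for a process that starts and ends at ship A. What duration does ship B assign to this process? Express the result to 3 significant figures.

Transform ship A's velocity into ship B's frame: (0.4032 − 0.573)/(1 − 0.4032·0.573) = −0.1698/0.7689664, so the relative speed is 0.22082c.
γ for this relative speed: γ = 1/√(1 − 0.0487615) = 1.0253.
The clock on ship A records proper time, so ship B measures Δt = γΔτ = 1.0253 × 204 = 209 minutes.

209 minutes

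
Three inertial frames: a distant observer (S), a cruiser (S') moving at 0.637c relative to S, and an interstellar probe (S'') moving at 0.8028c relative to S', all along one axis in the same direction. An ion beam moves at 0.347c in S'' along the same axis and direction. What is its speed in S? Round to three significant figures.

0.977c

First combine the ion beam and interstellar probe (S''→S'): u₁ = (0.347 + 0.8028)/(1 + 0.347×0.8028) = 1.1498/1.2785716 = 0.89928.
Then combine with the cruiser (S'→S): u = (0.89928 + 0.637)/(1 + 0.89928×0.637) = 1.53628/1.57284136 = 0.97675.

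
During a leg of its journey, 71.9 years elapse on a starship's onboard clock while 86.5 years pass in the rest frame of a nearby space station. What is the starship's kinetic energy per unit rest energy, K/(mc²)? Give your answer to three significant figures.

0.203

γ = Δt/Δτ = 86.5/71.9 = 1.20306.
K/(mc²) = γ − 1 = 1.20306 − 1 = 0.203.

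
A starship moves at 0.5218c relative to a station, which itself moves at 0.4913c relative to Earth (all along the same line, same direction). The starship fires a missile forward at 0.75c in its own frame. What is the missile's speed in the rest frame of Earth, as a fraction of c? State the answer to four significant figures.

0.9698c

First combine the missile and starship (S''→S'): u₁ = (0.75 + 0.5218)/(1 + 0.75×0.5218) = 1.2718/1.39135 = 0.91408.
Then combine with the station (S'→S): u = (0.91408 + 0.4913)/(1 + 0.91408×0.4913) = 1.40538/1.449087504 = 0.96984.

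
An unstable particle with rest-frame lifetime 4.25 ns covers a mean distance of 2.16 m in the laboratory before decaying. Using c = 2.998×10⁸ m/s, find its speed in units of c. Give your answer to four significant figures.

0.8613c

Lab distance = (lab lifetime)·v = γτ·βc, so βγ = d/(cτ) = 2.160/(2.998×10⁸ × 4.250×10^-9) = 1.6952.
With βγ = 1.6952: γ² = 1 + (βγ)² = 3.8737, and β = (βγ)/γ = 1.6952/1.96817 = 0.8613.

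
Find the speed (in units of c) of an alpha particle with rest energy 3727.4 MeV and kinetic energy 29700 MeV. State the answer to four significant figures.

K = (γ−1)mc², so γ = 1 + 29700/3727.4 = 8.968.
Then v/c = √(1 − γ⁻²) = √(1 − 0.0124339) = √0.9875661 = 0.9938.

0.9938c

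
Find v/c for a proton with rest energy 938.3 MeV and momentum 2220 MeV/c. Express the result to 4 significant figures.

βγ = pc/(mc²) = 2220/938.3 = 2.366.
Since γ² = 1 + (βγ)² = 6.59796, γ = √6.59796 = 2.56865, and β = (βγ)/γ = 2.366/2.56865 = 0.9211.

0.9211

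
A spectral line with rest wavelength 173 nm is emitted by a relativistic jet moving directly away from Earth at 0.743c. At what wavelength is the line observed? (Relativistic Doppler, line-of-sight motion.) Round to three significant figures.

451 nm

Relativistic Doppler for wavelength: λ_obs = λ_src · √((1+β)/(1−β)).
With β = 0.743: factor = √(1.743/0.257) = 2.6042.
λ_obs = 173 × 2.6042 = 451 nm.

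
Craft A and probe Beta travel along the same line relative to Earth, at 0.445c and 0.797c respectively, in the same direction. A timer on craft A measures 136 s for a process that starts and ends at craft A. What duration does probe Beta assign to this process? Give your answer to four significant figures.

The velocity of craft A relative to probe Beta is (0.445 − 0.797)c / (1 − 0.445×0.797) = −0.54545c; relative speed 0.54545c.
At |u| = 0.54545c, γ = (1 − 0.297516)^(−1/2) = 1.1931.
The clock on craft A records proper time, so probe Beta measures Δt = γΔτ = 1.1931 × 136 = 162.3 s.

162.3 s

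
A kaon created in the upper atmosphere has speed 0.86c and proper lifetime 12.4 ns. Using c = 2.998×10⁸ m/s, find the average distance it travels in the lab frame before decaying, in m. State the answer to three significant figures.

6.27 m

β² = 0.7396, so γ = 1/√0.2604 = 1.9597.
Lab-frame lifetime: Δt = γτ = 1.9597 × 12.4 ns = 24.3 ns.
Distance: d = vΔt = 0.86 × 2.998×10⁸ m/s × 2.4300×10^-8 s = 6.27 m.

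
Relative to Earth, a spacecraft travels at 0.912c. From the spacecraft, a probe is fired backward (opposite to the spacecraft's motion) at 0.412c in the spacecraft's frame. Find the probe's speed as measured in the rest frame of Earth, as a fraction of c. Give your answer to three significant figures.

0.801c

Relativistic velocity addition: u = (u' + v)/(1 + u'v/c²), with u' = −0.412c and v = 0.912c.
Numerator: −0.412 + 0.912 = 0.5. Denominator: 1 + (−0.412)(0.912) = 0.624256.
u = 0.5/0.624256 = 0.80095, so the speed is 0.801c.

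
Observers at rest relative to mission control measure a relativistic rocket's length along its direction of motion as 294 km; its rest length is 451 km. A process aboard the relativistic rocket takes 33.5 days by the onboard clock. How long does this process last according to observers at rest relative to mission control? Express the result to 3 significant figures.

From L = L₀/γ: γ = 451/294 = 1.53401.
Δt = γΔτ = 1.53401 × 33.5 = 51.4 days.

51.4 days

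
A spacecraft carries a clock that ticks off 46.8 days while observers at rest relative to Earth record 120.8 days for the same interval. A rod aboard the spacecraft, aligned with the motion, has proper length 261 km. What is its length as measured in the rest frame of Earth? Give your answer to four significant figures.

The time-dilation ratio gives γ = 120.8/46.8 = 2.5812.
L = L₀/γ = 261/2.5812 = 101.1 km.

101.1 km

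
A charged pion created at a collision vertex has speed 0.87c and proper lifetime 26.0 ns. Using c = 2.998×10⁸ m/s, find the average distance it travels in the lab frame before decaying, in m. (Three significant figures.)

Lorentz factor: γ = (1 − 0.7569)^(−1/2) = 2.0282.
Lab-frame lifetime: Δt = γτ = 2.0282 × 26.0 ns = 52.733 ns.
Distance: d = vΔt = 0.87 × 2.998×10⁸ m/s × 5.2733×10^-8 s = 13.8 m.

13.8 m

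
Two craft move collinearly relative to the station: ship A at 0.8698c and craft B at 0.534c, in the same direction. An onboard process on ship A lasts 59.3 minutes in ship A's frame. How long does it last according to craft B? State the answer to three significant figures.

76.1 minutes

The velocity of ship A relative to craft B is (0.8698 − 0.534)c / (1 − 0.8698×0.534) = 0.62705c; relative speed 0.62705c.
γ for this relative speed: γ = 1/√(1 − 0.393192) = 1.2837.
Ship A's interval is proper; time dilation gives Δt_B = γΔτ = 1.2837 × 59.3 minutes = 76.1 minutes.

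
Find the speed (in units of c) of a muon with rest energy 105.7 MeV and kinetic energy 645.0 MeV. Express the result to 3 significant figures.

0.990c

K = (γ−1)mc², so γ = 1 + 645.0/105.7 = 7.1022.
Then v/c = √(1 − γ⁻²) = √(1 − 0.019825) = √0.980175 = 0.990.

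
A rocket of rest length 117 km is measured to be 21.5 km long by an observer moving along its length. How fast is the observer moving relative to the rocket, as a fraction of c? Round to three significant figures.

Length contraction gives γ = L₀/L = 117/21.5 = 5.4419.
β = √(1 − 1/γ²) = √0.966233 = 0.983.

0.983c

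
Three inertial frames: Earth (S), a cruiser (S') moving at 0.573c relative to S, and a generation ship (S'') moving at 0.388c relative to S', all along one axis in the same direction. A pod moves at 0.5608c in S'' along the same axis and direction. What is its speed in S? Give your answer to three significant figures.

Apply u = (u'+v)/(1+u'v) twice. Pod in the cruiser frame: (0.5608+0.388)/(1+0.5608·0.388) = 0.9488/1.2175904 = 0.77924c.
That velocity, transformed to the rest frame of Earth: (0.77924+0.573)/(1+0.77924·0.573) = 1.35224/1.44650452 = 0.93483c.

0.935c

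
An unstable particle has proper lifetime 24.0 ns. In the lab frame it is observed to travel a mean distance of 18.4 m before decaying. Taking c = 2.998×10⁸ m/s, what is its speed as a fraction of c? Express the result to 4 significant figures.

0.9313c

Lab distance = (lab lifetime)·v = γτ·βc, so βγ = d/(cτ) = 18.40/(2.998×10⁸ × 2.400×10^-8) = 2.5573.
With βγ = 2.5573: γ² = 1 + (βγ)² = 7.53978, and β = (βγ)/γ = 2.5573/2.74587 = 0.9313.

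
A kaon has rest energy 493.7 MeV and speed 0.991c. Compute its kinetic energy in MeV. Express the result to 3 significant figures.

3190 MeV

γ = 1/√(1 − β²) = 1/√(1 − 0.982081) = 1/√0.017919 = 1/0.133862 = 7.4704.
Kinetic energy: K = (γ − 1)mc² = (7.4704 − 1) × 493.7 MeV = 6.4704 × 493.7 = 3190 MeV.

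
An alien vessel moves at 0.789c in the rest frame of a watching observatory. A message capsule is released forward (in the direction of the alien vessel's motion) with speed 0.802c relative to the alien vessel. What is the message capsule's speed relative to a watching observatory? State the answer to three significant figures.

Relativistic velocity addition: u = (u' + v)/(1 + u'v/c²), with u' = 0.802c and v = 0.789c.
Numerator: 0.802 + 0.789 = 1.591. Denominator: 1 + (0.802)(0.789) = 1.632778.
u = 1.591/1.632778 = 0.97441, so the speed is 0.974c.

0.974c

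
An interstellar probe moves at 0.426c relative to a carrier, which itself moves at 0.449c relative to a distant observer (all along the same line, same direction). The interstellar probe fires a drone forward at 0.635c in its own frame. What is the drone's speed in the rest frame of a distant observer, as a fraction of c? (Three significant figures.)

First combine the drone and interstellar probe (S''→S'): u₁ = (0.635 + 0.426)/(1 + 0.635×0.426) = 1.061/1.27051 = 0.8351.
Then combine with the carrier (S'→S): u = (0.8351 + 0.449)/(1 + 0.8351×0.449) = 1.2841/1.3749599 = 0.93392.

0.934c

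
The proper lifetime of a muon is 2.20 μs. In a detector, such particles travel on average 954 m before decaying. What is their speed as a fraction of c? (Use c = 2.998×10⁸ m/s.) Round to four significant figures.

Let x = d/(cτ) = 954.0 m / (2.998×10⁸ m/s × 2.200×10^-6 s) = 1.4464. Since d = βγcτ, x = βγ = β/√(1−β²).
Solving: β² = x²/(1+x²) = 2.09207/3.09207 = 0.676592, so β = 0.8226.

0.8226c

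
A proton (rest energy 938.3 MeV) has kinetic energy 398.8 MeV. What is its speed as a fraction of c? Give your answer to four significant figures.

K = (γ−1)mc², so γ = 1 + 398.8/938.3 = 1.425.
Then v/c = √(1 − γ⁻²) = √(1 − 0.492459) = √0.507541 = 0.7124.

0.7124c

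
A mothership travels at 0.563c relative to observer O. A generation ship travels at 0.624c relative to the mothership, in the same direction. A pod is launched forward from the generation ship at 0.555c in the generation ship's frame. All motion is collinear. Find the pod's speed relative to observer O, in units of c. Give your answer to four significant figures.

Apply u = (u'+v)/(1+u'v) twice. Pod in the mothership frame: (0.555+0.624)/(1+0.555·0.624) = 1.179/1.34632 = 0.87572c.
That velocity, transformed to the rest frame of observer O: (0.87572+0.563)/(1+0.87572·0.563) = 1.43872/1.49303036 = 0.96362c.

0.9636c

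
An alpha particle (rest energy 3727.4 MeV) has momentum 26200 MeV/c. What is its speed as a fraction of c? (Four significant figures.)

0.9900c

βγ = pc/(mc²) = 26200/3727.4 = 7.029.
Since γ² = 1 + (βγ)² = 50.4068, γ = √50.4068 = 7.09977, and β = (βγ)/γ = 7.029/7.09977 = 0.9900.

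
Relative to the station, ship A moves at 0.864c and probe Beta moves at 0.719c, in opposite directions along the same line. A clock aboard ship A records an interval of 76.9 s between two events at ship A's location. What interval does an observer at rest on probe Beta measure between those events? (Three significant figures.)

356 s

Transform ship A's velocity into probe Beta's frame: (0.864 + 0.719)/(1 + 0.864·0.719) = 1.583/1.621216, so the relative speed is 0.97643c.
γ for this relative speed: γ = 1/√(1 − 0.953416) = 4.6332.
The clock on ship A records proper time, so probe Beta measures Δt = γΔτ = 4.6332 × 76.9 = 356 s.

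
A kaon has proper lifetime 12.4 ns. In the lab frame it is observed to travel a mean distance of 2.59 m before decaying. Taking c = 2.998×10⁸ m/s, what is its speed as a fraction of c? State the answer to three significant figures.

d = βγcτ ⇒ βγ = d/(cτ) = 2.590 m / (3.71752 m) = 0.6967.
β = (βγ)/√(1+(βγ)²) = 0.6967/√1.485391 = 0.572.

0.572c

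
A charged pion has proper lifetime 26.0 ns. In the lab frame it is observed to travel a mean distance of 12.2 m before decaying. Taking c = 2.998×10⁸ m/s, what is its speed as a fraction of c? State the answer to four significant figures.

d = βγcτ ⇒ βγ = d/(cτ) = 12.20 m / (7.7948 m) = 1.5651.
β = (βγ)/√(1+(βγ)²) = 1.5651/√3.44954 = 0.8427.

0.8427c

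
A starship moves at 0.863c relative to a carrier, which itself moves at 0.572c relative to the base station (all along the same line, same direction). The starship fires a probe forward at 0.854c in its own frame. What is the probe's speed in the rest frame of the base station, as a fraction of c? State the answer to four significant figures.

Compose velocities in two stages. Stage 1 (into S'): u₁ = (0.854+0.863)/(1+0.854×0.863) = 0.98848.
Stage 2 (into S): u = (0.98848+0.572)/(1+0.98848×0.572) = 0.99685, so the speed is 0.9969c.

0.9969c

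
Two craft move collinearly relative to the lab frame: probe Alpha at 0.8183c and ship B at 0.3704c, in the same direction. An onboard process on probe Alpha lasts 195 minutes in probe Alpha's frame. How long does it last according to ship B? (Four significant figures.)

254.5 minutes

Speed of probe Alpha in ship B's frame: u = (v_A − v_B)/(1 − v_A v_B/c²) = (0.8183 − 0.3704)/(1 − 0.8183×0.3704) = 0.4479/0.69690168 = 0.6427; |u| = 0.6427c.
At |u| = 0.6427c, γ = (1 − 0.413063)^(−1/2) = 1.3053.
The clock on probe Alpha records proper time, so ship B measures Δt = γΔτ = 1.3053 × 195 = 254.5 minutes.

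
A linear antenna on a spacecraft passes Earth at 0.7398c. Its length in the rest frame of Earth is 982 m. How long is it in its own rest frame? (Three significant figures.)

1460 m

β² = 0.54730404, so γ = 1/√0.45269596 = 1.4863.
Proper length: L₀ = γ·L = 1.4863 × 982 = 1460 m.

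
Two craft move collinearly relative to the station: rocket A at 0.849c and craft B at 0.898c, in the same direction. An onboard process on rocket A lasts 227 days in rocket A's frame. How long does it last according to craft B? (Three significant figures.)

232 days

Transform rocket A's velocity into craft B's frame: (0.849 − 0.898)/(1 − 0.849·0.898) = −0.049/0.237598, so the relative speed is 0.20623c.
At |u| = 0.20623c, γ = (1 − 0.0425308)^(−1/2) = 1.022.
The clock on rocket A records proper time, so craft B measures Δt = γΔτ = 1.022 × 227 = 232 days.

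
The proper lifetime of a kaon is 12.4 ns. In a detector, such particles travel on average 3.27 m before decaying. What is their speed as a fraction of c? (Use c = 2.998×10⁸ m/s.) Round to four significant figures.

Lab distance = (lab lifetime)·v = γτ·βc, so βγ = d/(cτ) = 3.270/(2.998×10⁸ × 1.240×10^-8) = 0.87962.
With βγ = 0.87962: γ² = 1 + (βγ)² = 1.773731, and β = (βγ)/γ = 0.87962/1.33181 = 0.6605.

0.6605c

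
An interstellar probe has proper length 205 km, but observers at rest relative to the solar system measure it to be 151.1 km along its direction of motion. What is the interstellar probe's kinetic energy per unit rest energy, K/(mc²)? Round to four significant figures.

0.3567

γ = L₀/L = 205/151.1 = 1.35672.
Since K = (γ−1)mc², K/(mc²) = 1.35672 − 1 = 0.3567.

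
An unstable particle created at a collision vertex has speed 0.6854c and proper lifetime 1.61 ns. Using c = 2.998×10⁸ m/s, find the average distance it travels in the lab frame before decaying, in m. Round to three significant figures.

Lorentz factor: γ = (1 − 0.46977316)^(−1/2) = 1.3733.
Lab-frame lifetime: Δt = γτ = 1.3733 × 1.61 ns = 2.211 ns.
Distance: d = vΔt = 0.6854 × 2.998×10⁸ m/s × 2.2110×10^-9 s = 0.454 m.

0.454 m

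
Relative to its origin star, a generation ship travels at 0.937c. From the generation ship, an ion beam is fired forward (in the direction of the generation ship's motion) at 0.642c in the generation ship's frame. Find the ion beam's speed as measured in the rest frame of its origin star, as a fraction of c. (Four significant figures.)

In units of c, u = (u' + v)/(1 + u'v) with u' = 0.642 and v = 0.937.
Numerator: 0.642 + 0.937 = 1.579. Denominator: 1 + (0.642)(0.937) = 1.601554.
u = 1.579/1.601554 = 0.98592, so the speed is 0.9859c.

0.9859c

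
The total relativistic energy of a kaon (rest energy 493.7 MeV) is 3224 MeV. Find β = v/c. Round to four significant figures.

0.9882

γ = E/(mc²) = 3224/493.7 = 6.5303.
β = √(1 − 1/γ²) = √(1 − 0.0234495) = √0.9765505 = 0.9882.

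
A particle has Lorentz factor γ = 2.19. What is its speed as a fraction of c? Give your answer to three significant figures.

β = √(1 − 1/γ²) = √(1 − 1/4.7961) = √0.791497 = 0.890.

0.890c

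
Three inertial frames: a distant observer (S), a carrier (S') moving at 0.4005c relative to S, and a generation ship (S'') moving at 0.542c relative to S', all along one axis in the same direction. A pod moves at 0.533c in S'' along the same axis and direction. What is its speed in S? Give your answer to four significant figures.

0.9254c

Apply u = (u'+v)/(1+u'v) twice. Pod in the carrier frame: (0.533+0.542)/(1+0.533·0.542) = 1.075/1.288886 = 0.83405c.
That velocity, transformed to the rest frame of a distant observer: (0.83405+0.4005)/(1+0.83405·0.4005) = 1.23455/1.334037025 = 0.92542c.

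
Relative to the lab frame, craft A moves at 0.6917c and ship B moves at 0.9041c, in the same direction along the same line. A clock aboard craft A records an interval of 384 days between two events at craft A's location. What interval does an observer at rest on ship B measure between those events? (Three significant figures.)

466 days

Speed of craft A in ship B's frame: u = (v_A − v_B)/(1 − v_A v_B/c²) = (0.6917 − 0.9041)/(1 − 0.6917×0.9041) = −0.2124/0.37463403 = −0.56695; |u| = 0.56695c.
γ for this relative speed: γ = 1/√(1 − 0.321432) = 1.214.
Craft A's interval is proper; time dilation gives Δt_B = γΔτ = 1.214 × 384 days = 466 days.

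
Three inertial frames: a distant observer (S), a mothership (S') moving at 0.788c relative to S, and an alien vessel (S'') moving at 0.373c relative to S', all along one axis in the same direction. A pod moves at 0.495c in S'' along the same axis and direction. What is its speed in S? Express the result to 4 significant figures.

Compose velocities in two stages. Stage 1 (into S'): u₁ = (0.495+0.373)/(1+0.495×0.373) = 0.73272.
Stage 2 (into S): u = (0.73272+0.788)/(1+0.73272×0.788) = 0.96408, so the speed is 0.9641c.

0.9641c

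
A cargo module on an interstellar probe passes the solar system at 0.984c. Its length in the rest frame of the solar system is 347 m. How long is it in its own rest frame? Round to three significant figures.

γ = 1/√(1 − β²) = 1/√(1 − 0.968256) = 1/√0.031744 = 1/0.178168 = 5.6127.
Proper length: L₀ = γ·L = 5.6127 × 347 = 1950 m.

1950 m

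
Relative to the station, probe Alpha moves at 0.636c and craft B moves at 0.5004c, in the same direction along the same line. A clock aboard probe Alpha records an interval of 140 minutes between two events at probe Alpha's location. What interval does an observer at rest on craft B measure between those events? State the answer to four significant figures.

142.9 minutes

Speed of probe Alpha in craft B's frame: u = (v_A − v_B)/(1 − v_A v_B/c²) = (0.636 − 0.5004)/(1 − 0.636×0.5004) = 0.1356/0.6817456 = 0.1989; |u| = 0.1989c.
At |u| = 0.1989c, γ = (1 − 0.0395612)^(−1/2) = 1.0204.
Probe Alpha's interval is proper; time dilation gives Δt_B = γΔτ = 1.0204 × 140 minutes = 142.9 minutes.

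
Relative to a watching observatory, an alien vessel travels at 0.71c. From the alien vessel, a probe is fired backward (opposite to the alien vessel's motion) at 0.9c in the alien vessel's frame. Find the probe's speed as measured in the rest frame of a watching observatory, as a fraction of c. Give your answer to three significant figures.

0.526c

Relativistic velocity addition: u = (u' + v)/(1 + u'v/c²), with u' = −0.9c and v = 0.71c.
Numerator: −0.9 + 0.71 = −0.19. Denominator: 1 + (−0.9)(0.71) = 0.361.
u = −0.19/0.361 = −0.52632, so the speed is 0.526c.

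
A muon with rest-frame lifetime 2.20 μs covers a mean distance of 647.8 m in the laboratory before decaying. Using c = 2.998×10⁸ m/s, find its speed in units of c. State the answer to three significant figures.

0.701c

d = βγcτ ⇒ βγ = d/(cτ) = 647.8 m / (659.56 m) = 0.98217.
β = (βγ)/√(1+(βγ)²) = 0.98217/√1.964658 = 0.701.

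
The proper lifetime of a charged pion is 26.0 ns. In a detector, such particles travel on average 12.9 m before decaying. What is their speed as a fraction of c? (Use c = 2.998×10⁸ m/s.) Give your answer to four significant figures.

0.8559c

Let x = d/(cτ) = 12.90 m / (2.998×10⁸ m/s × 2.600×10^-8 s) = 1.6549. Since d = βγcτ, x = βγ = β/√(1−β²).
Solving: β² = x²/(1+x²) = 2.73869/3.73869 = 0.732527, so β = 0.8559.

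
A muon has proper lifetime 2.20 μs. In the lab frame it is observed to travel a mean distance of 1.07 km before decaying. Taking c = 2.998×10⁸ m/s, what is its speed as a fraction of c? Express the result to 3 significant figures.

Let x = d/(cτ) = 1070 m / (2.998×10⁸ m/s × 2.200×10^-6 s) = 1.6223. Since d = βγcτ, x = βγ = β/√(1−β²).
Solving: β² = x²/(1+x²) = 2.63186/3.63186 = 0.724659, so β = 0.851.

0.851c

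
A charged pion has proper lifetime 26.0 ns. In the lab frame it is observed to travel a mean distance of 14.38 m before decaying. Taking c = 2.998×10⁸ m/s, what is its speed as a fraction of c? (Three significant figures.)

0.879c

Let x = d/(cτ) = 14.38 m / (2.998×10⁸ m/s × 2.600×10^-8 s) = 1.8448. Since d = βγcτ, x = βγ = β/√(1−β²).
Solving: β² = x²/(1+x²) = 3.40329/4.40329 = 0.772897, so β = 0.879.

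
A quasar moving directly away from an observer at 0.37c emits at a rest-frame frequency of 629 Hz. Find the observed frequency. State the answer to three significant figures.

Relativistic Doppler (source moving away): f_obs = f_src · √((1−β)/(1+β)).
With β = 0.37: factor = √(0.63/1.37) = 0.67813.
f_obs = 629 × 0.67813 = 427 Hz.

427 Hz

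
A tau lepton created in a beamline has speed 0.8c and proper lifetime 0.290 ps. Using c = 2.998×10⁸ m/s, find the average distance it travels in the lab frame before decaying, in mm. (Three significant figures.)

Lorentz factor: γ = (1 − 0.64)^(−1/2) = 1.6667.
Lab-frame lifetime: Δt = γτ = 1.6667 × 0.290 ps = 0.48334 ps.
Distance: d = vΔt = 0.8 × 2.998×10⁸ m/s × 4.8334×10^-13 s = 1.16×10^-4 m = 0.116 mm.

0.116 mm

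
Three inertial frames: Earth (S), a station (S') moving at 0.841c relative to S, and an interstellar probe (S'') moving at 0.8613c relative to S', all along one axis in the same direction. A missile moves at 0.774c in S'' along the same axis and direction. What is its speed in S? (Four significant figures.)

0.9984c

Apply u = (u'+v)/(1+u'v) twice. Missile in the station frame: (0.774+0.8613)/(1+0.774·0.8613) = 1.6353/1.6666462 = 0.98119c.
That velocity, transformed to the rest frame of Earth: (0.98119+0.841)/(1+0.98119·0.841) = 1.82219/1.82518079 = 0.99836c.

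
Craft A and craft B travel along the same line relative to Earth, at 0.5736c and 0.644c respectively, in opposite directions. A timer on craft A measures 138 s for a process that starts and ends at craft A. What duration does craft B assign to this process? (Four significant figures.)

Transform craft A's velocity into craft B's frame: (0.5736 + 0.644)/(1 + 0.5736·0.644) = 1.2176/1.3693984, so the relative speed is 0.88915c.
At |u| = 0.88915c, γ = (1 − 0.790588)^(−1/2) = 2.1852.
Craft A's interval is proper; time dilation gives Δt_B = γΔτ = 2.1852 × 138 s = 301.6 s.

301.6 s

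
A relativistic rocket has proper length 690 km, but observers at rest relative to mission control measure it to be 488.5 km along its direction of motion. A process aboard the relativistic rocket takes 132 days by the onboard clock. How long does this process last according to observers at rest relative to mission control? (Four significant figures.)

186.4 days

γ = L₀/L = 690/488.5 = 1.41249.
Δt = γΔτ = 1.41249 × 132 = 186.4 days.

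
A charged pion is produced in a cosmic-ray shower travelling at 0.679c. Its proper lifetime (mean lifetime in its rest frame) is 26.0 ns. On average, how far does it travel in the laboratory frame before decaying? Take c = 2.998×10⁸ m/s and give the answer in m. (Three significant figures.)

7.21 m

γ = 1/√(1 − β²) = 1/√(1 − 0.461041) = 1/√0.538959 = 1/0.734138 = 1.3621.
Lab-frame lifetime: Δt = γτ = 1.3621 × 26.0 ns = 35.415 ns.
Distance: d = vΔt = 0.679 × 2.998×10⁸ m/s × 3.5415×10^-8 s = 7.21 m.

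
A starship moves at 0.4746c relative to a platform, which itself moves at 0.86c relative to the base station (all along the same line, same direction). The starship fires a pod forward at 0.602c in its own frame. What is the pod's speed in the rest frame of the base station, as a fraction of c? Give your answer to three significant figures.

First combine the pod and starship (S''→S'): u₁ = (0.602 + 0.4746)/(1 + 0.602×0.4746) = 1.0766/1.2857092 = 0.83736.
Then combine with the platform (S'→S): u = (0.83736 + 0.86)/(1 + 0.83736×0.86) = 1.69736/1.7201296 = 0.98676.

0.987c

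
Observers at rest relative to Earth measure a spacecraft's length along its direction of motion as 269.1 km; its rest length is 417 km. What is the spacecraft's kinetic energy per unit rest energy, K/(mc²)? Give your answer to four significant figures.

γ = L₀/L = 417/269.1 = 1.54961.
Since K = (γ−1)mc², K/(mc²) = 1.54961 − 1 = 0.5496.

0.5496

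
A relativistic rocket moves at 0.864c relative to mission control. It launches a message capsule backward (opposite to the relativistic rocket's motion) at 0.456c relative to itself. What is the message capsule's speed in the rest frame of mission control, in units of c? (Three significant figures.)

Relativistic velocity addition: u = (u' + v)/(1 + u'v/c²), with u' = −0.456c and v = 0.864c.
Numerator: −0.456 + 0.864 = 0.408. Denominator: 1 + (−0.456)(0.864) = 0.606016.
u = 0.408/0.606016 = 0.67325, so the speed is 0.673c.

0.673c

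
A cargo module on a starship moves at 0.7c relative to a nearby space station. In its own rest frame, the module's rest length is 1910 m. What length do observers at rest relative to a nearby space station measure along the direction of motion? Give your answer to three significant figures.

1360 m

γ = 1/√(1 − β²) = 1/√(1 − 0.49) = 1/√0.51 = 1/0.714143 = 1.4003.
Length contraction: L = L₀/γ = 1910/1.4003 = 1360 m.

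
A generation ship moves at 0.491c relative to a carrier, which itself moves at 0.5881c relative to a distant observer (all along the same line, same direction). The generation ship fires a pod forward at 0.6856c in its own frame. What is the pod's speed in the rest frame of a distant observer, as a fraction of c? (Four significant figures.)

0.9675c

First combine the pod and generation ship (S''→S'): u₁ = (0.6856 + 0.491)/(1 + 0.6856×0.491) = 1.1766/1.3366296 = 0.88027.
Then combine with the carrier (S'→S): u = (0.88027 + 0.5881)/(1 + 0.88027×0.5881) = 1.46837/1.517686787 = 0.96751.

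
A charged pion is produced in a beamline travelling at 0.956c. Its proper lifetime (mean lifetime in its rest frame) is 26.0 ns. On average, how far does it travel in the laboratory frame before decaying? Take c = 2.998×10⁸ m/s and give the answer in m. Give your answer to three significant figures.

Lorentz factor: γ = (1 − 0.913936)^(−1/2) = 3.4087.
Lab-frame lifetime: Δt = γτ = 3.4087 × 26.0 ns = 88.626 ns.
Distance: d = vΔt = 0.956 × 2.998×10⁸ m/s × 8.8626×10^-8 s = 25.4 m.

25.4 m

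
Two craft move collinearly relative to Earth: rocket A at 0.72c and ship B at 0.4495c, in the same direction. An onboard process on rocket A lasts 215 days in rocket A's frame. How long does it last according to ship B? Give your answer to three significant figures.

The velocity of rocket A relative to ship B is (0.72 − 0.4495)c / (1 − 0.72×0.4495) = 0.39993c; relative speed 0.39993c.
γ for this relative speed: γ = 1/√(1 − 0.159944) = 1.0911.
The clock on rocket A records proper time, so ship B measures Δt = γΔτ = 1.0911 × 215 = 235 days.

235 days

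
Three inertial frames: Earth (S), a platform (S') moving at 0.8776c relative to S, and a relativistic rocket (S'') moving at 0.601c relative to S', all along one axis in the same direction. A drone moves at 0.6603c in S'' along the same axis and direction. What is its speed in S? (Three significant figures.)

0.993c

Apply u = (u'+v)/(1+u'v) twice. Drone in the platform frame: (0.6603+0.601)/(1+0.6603·0.601) = 1.2613/1.3968403 = 0.90297c.
That velocity, transformed to the rest frame of Earth: (0.90297+0.8776)/(1+0.90297·0.8776) = 1.78057/1.792446472 = 0.99337c.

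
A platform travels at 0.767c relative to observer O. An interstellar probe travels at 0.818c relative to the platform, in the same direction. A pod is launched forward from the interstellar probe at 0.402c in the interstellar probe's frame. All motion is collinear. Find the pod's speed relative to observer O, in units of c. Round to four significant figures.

Apply u = (u'+v)/(1+u'v) twice. Pod in the platform frame: (0.402+0.818)/(1+0.402·0.818) = 1.22/1.328836 = 0.9181c.
That velocity, transformed to the rest frame of observer O: (0.9181+0.767)/(1+0.9181·0.767) = 1.6851/1.7041827 = 0.9888c.

0.9888c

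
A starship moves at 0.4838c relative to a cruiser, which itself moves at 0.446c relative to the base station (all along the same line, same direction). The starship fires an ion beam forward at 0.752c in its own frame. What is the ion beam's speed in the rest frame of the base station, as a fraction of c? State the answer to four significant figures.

0.9630c

First combine the ion beam and starship (S''→S'): u₁ = (0.752 + 0.4838)/(1 + 0.752×0.4838) = 1.2358/1.3638176 = 0.90613.
Then combine with the cruiser (S'→S): u = (0.90613 + 0.446)/(1 + 0.90613×0.446) = 1.35213/1.40413398 = 0.96296.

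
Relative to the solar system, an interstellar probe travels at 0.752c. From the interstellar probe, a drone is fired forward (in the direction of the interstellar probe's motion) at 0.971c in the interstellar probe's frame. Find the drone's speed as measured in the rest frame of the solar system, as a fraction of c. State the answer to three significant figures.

0.996c

In units of c, u = (u' + v)/(1 + u'v) with u' = 0.971 and v = 0.752.
Numerator: 0.971 + 0.752 = 1.723. Denominator: 1 + (0.971)(0.752) = 1.730192.
u = 1.723/1.730192 = 0.99584, so the speed is 0.996c.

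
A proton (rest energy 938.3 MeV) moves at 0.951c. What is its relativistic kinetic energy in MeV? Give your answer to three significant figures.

Lorentz factor: γ = (1 − 0.904401)^(−1/2) = 3.2342.
Kinetic energy: K = (γ − 1)mc² = (3.2342 − 1) × 938.3 MeV = 2.2342 × 938.3 = 2100 MeV.

2100 MeV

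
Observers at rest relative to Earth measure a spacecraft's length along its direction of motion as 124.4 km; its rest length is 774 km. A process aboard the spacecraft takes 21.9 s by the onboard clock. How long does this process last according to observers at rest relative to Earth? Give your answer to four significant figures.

From L = L₀/γ: γ = 774/124.4 = 6.22186.
Δt = γΔτ = 6.22186 × 21.9 = 136.3 s.

136.3 s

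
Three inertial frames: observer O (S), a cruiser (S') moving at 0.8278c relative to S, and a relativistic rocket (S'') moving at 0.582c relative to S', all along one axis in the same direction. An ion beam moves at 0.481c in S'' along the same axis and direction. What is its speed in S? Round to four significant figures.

Apply u = (u'+v)/(1+u'v) twice. Ion beam in the cruiser frame: (0.481+0.582)/(1+0.481·0.582) = 1.063/1.279942 = 0.83051c.
That velocity, transformed to the rest frame of observer O: (0.83051+0.8278)/(1+0.83051·0.8278) = 1.65831/1.687496178 = 0.9827c.

0.9827c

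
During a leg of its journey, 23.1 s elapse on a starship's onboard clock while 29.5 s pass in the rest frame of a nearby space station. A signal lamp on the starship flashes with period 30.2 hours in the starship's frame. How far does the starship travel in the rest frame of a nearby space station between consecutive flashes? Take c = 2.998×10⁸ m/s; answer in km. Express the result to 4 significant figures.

The time-dilation ratio gives γ = 29.5/23.1 = 1.27706.
β = √(1 − 1/γ²) = 0.62196. Lab-frame period = γτ = 1.27706×30.2 hours = 38.567 hours. Distance = βc × γτ = 0.62196 × 2.998×10⁸ m/s × 138841.2 s = 2.5889×10^13 m = 2.589×10^10 km.

2.589×10^10 km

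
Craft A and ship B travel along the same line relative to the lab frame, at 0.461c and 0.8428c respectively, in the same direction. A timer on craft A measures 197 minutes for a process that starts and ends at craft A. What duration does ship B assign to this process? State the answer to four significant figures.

252.2 minutes

Speed of craft A in ship B's frame: u = (v_A − v_B)/(1 − v_A v_B/c²) = (0.461 − 0.8428)/(1 − 0.461×0.8428) = −0.3818/0.6114692 = −0.6244; |u| = 0.6244c.
At |u| = 0.6244c, γ = (1 − 0.389875)^(−1/2) = 1.2802.
Craft A's interval is proper; time dilation gives Δt_B = γΔτ = 1.2802 × 197 minutes = 252.2 minutes.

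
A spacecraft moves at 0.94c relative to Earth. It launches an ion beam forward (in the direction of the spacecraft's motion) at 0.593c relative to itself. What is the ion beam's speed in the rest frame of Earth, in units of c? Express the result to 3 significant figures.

In units of c, u = (u' + v)/(1 + u'v) with u' = 0.593 and v = 0.94.
Numerator: 0.593 + 0.94 = 1.533. Denominator: 1 + (0.593)(0.94) = 1.55742.
u = 1.533/1.55742 = 0.98432, so the speed is 0.984c.

0.984c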